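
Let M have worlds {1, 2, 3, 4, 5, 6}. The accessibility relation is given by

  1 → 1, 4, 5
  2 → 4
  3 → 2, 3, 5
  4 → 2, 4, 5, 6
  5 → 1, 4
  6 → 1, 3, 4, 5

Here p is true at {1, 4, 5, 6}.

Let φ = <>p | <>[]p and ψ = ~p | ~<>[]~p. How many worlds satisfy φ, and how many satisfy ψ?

6 and 6

For <>p | <>[]p:
1: <>p is T, <>[]p is T. ✓
2: <>p is T, <>[]p is F. ✓
3: <>p is T, <>[]p is T. ✓
4: <>p is T, <>[]p is T. ✓
5: <>p is T, <>[]p is T. ✓
6: <>p is T, <>[]p is T. ✓
— 6 worlds.
For ~p | ~<>[]~p:
1: ~p is F, ~<>[]~p is T. ✓
2: ~p is T, ~<>[]~p is T. ✓
3: ~p is T, ~<>[]~p is T. ✓
4: ~p is F, ~<>[]~p is T. ✓
5: ~p is F, ~<>[]~p is T. ✓
6: ~p is F, ~<>[]~p is T. ✓
— 6 worlds.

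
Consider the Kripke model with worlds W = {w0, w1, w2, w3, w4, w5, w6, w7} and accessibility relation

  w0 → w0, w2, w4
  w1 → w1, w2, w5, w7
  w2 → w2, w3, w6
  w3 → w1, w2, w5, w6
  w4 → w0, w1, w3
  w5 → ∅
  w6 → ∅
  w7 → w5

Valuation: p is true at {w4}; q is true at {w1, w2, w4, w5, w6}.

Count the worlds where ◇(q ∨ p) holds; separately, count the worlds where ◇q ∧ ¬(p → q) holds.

6 and 0

For ◇(q ∨ p):
w0: successors {w0, w2, w4}; q ∨ p there: w0:F, w2:T, w4:T. ✓
w1: successors {w1, w2, w5, w7}; q ∨ p there: w1:T, w2:T, w5:T, w7:F. ✓
w2: successors {w2, w3, w6}; q ∨ p there: w2:T, w3:F, w6:T. ✓
w3: successors {w1, w2, w5, w6}; q ∨ p there: w1:T, w2:T, w5:T, w6:T. ✓
w4: successors {w0, w1, w3}; q ∨ p there: w0:F, w1:T, w3:F. ✓
w5: no successors, so ◇(q ∨ p) fails. ✗
w6: no successors, so ◇(q ∨ p) fails. ✗
w7: successors {w5}; q ∨ p there: w5:T. ✓
— 6 worlds.
For ◇q ∧ ¬(p → q):
w0: ◇q is T, ¬(p → q) is F. ✗
w1: ◇q is T, ¬(p → q) is F. ✗
w2: ◇q is T, ¬(p → q) is F. ✗
w3: ◇q is T, ¬(p → q) is F. ✗
w4: ◇q is T, ¬(p → q) is F. ✗
w5: ◇q is F, ¬(p → q) is F. ✗
w6: ◇q is F, ¬(p → q) is F. ✗
w7: ◇q is T, ¬(p → q) is F. ✗
— 0 worlds.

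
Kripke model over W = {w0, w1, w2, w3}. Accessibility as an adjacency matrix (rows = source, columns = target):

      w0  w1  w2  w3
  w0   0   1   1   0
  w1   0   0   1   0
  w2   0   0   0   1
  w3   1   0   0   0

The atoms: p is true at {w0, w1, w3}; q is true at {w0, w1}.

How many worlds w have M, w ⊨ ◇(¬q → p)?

w0: successors {w1, w2}; ¬q → p there: w1:T, w2:F. ✓
w1: successors {w2}; ¬q → p there: w2:F. ✗
w2: successors {w3}; ¬q → p there: w3:T. ✓
w3: successors {w0}; ¬q → p there: w0:T. ✓
Satisfying worlds: {w0, w2, w3}.

3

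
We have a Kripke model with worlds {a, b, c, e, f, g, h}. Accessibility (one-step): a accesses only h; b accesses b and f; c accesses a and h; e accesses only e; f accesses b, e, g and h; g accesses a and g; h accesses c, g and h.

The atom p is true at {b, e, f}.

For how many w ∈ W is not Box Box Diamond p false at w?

1

a: Box Box Diamond p is F. ✓
b: Box Box Diamond p is F. ✓
c: Box Box Diamond p is F. ✓
e: Box Box Diamond p is T. ✗
f: Box Box Diamond p is F. ✓
g: Box Box Diamond p is F. ✓
h: Box Box Diamond p is F. ✓
Satisfying worlds: {a, b, c, f, g, h}.
So not Box Box Diamond p fails at the other 1 world.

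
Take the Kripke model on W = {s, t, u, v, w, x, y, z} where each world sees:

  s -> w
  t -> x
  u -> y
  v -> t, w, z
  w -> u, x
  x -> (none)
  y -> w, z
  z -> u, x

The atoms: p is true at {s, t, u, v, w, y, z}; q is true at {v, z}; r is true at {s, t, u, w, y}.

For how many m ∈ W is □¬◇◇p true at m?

s: successors {w}; ¬◇◇p there: w:F. ✗
t: successors {x}; ¬◇◇p there: x:T. ✓
u: successors {y}; ¬◇◇p there: y:F. ✗
v: successors {t, w, z}; ¬◇◇p there: t:T, w:F, z:F. ✗
w: successors {u, x}; ¬◇◇p there: u:F, x:T. ✗
x: no successors, so □¬◇◇p holds vacuously. ✓
y: successors {w, z}; ¬◇◇p there: w:F, z:F. ✗
z: successors {u, x}; ¬◇◇p there: u:F, x:T. ✗
Satisfying worlds: {t, x}.

2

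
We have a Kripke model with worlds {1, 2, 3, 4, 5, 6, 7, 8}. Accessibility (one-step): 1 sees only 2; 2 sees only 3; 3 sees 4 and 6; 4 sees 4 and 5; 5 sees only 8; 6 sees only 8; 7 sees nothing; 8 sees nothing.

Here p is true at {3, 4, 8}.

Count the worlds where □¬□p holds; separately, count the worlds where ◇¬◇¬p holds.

3 and 5

For □¬□p:
1: successors {2}; ¬□p there: 2:F. ✗
2: successors {3}; ¬□p there: 3:T. ✓
3: successors {4, 6}; ¬□p there: 4:T, 6:F. ✗
4: successors {4, 5}; ¬□p there: 4:T, 5:F. ✗
5: successors {8}; ¬□p there: 8:F. ✗
6: successors {8}; ¬□p there: 8:F. ✗
7: no successors, so □¬□p holds vacuously. ✓
8: no successors, so □¬□p holds vacuously. ✓
— 3 worlds.
For ◇¬◇¬p:
1: successors {2}; ¬◇¬p there: 2:T. ✓
2: successors {3}; ¬◇¬p there: 3:F. ✗
3: successors {4, 6}; ¬◇¬p there: 4:F, 6:T. ✓
4: successors {4, 5}; ¬◇¬p there: 4:F, 5:T. ✓
5: successors {8}; ¬◇¬p there: 8:T. ✓
6: successors {8}; ¬◇¬p there: 8:T. ✓
7: no successors, so ◇¬◇¬p fails. ✗
8: no successors, so ◇¬◇¬p fails. ✗
— 5 worlds.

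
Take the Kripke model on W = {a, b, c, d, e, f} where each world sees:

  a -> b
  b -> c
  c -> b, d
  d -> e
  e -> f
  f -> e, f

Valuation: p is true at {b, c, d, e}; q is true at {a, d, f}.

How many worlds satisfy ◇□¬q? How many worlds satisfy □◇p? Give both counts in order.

2 and 4

For ◇□¬q:
a: successors {b}; □¬q there: b:T. ✓
b: successors {c}; □¬q there: c:F. ✗
c: successors {b, d}; □¬q there: b:T, d:T. ✓
d: successors {e}; □¬q there: e:F. ✗
e: successors {f}; □¬q there: f:F. ✗
f: successors {e, f}; □¬q there: e:F, f:F. ✗
— 2 worlds.
For □◇p:
a: successors {b}; ◇p there: b:T. ✓
b: successors {c}; ◇p there: c:T. ✓
c: successors {b, d}; ◇p there: b:T, d:T. ✓
d: successors {e}; ◇p there: e:F. ✗
e: successors {f}; ◇p there: f:T. ✓
f: successors {e, f}; ◇p there: e:F, f:T. ✗
— 4 worlds.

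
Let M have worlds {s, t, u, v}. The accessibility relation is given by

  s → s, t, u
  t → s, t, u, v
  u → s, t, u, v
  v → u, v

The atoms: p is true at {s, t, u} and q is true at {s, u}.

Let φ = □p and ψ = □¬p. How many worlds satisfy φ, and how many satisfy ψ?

For □p:
s: successors {s, t, u}; p there: s:T, t:T, u:T. ✓
t: successors {s, t, u, v}; p there: s:T, t:T, u:T, v:F. ✗
u: successors {s, t, u, v}; p there: s:T, t:T, u:T, v:F. ✗
v: successors {u, v}; p there: u:T, v:F. ✗
— 1 world.
For □¬p:
s: successors {s, t, u}; ¬p there: s:F, t:F, u:F. ✗
t: successors {s, t, u, v}; ¬p there: s:F, t:F, u:F, v:T. ✗
u: successors {s, t, u, v}; ¬p there: s:F, t:F, u:F, v:T. ✗
v: successors {u, v}; ¬p there: u:F, v:T. ✗
— 0 worlds.

1 and 0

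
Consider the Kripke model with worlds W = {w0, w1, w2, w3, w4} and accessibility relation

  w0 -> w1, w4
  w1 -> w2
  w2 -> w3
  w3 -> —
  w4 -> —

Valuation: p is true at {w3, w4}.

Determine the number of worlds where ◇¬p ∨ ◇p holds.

w0: ◇¬p is T, ◇p is T. ✓
w1: ◇¬p is T, ◇p is F. ✓
w2: ◇¬p is F, ◇p is T. ✓
w3: ◇¬p is F, ◇p is F. ✗
w4: ◇¬p is F, ◇p is F. ✗
Satisfying worlds: {w0, w1, w2}.

3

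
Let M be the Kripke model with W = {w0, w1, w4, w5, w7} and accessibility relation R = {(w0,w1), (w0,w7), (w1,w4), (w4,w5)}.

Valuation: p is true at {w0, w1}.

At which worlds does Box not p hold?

{w1, w4, w5, w7}

w0: successors {w1, w7}; not p there: w1:F, w7:T. ✗
w1: successors {w4}; not p there: w4:T. ✓
w4: successors {w5}; not p there: w5:T. ✓
w5: no successors, so Box not p holds vacuously. ✓
w7: no successors, so Box not p holds vacuously. ✓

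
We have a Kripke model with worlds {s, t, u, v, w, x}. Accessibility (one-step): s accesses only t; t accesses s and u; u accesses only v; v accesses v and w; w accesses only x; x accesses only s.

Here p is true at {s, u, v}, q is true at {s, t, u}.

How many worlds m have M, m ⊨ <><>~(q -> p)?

s: successors {t}; <>~(q -> p) there: t:F. ✗
t: successors {s, u}; <>~(q -> p) there: s:T, u:F. ✓
u: successors {v}; <>~(q -> p) there: v:F. ✗
v: successors {v, w}; <>~(q -> p) there: v:F, w:F. ✗
w: successors {x}; <>~(q -> p) there: x:F. ✗
x: successors {s}; <>~(q -> p) there: s:T. ✓
Satisfying worlds: {t, x}.

2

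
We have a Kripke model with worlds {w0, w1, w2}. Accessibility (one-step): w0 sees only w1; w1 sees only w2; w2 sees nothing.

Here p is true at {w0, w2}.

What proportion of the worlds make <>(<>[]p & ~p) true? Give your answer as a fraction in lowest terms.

w0: successors {w1}; <>[]p & ~p there: w1:T. ✓
w1: successors {w2}; <>[]p & ~p there: w2:F. ✗
w2: no successors, so <>(<>[]p & ~p) fails. ✗
That's 1 of 3 worlds, so 1/3.

1/3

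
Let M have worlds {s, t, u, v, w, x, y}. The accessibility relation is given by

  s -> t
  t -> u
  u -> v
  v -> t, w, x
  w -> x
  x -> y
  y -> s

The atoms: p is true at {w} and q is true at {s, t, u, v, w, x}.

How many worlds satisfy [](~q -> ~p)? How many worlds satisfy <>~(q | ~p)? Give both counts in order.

For [](~q -> ~p):
s: successors {t}; ~q -> ~p there: t:T. ✓
t: successors {u}; ~q -> ~p there: u:T. ✓
u: successors {v}; ~q -> ~p there: v:T. ✓
v: successors {t, w, x}; ~q -> ~p there: t:T, w:T, x:T. ✓
w: successors {x}; ~q -> ~p there: x:T. ✓
x: successors {y}; ~q -> ~p there: y:T. ✓
y: successors {s}; ~q -> ~p there: s:T. ✓
— 7 worlds.
For <>~(q | ~p):
s: successors {t}; ~(q | ~p) there: t:F. ✗
t: successors {u}; ~(q | ~p) there: u:F. ✗
u: successors {v}; ~(q | ~p) there: v:F. ✗
v: successors {t, w, x}; ~(q | ~p) there: t:F, w:F, x:F. ✗
w: successors {x}; ~(q | ~p) there: x:F. ✗
x: successors {y}; ~(q | ~p) there: y:F. ✗
y: successors {s}; ~(q | ~p) there: s:F. ✗
— 0 worlds.

7 and 0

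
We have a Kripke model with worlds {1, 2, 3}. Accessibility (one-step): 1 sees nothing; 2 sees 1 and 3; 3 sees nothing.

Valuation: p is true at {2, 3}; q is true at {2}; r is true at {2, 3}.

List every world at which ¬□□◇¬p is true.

∅

1: □□◇¬p is T. ✗
2: □□◇¬p is T. ✗
3: □□◇¬p is T. ✗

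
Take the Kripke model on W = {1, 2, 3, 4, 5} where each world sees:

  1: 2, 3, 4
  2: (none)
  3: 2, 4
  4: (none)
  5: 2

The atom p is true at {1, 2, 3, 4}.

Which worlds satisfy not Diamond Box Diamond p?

1: Diamond Box Diamond p is T. ✗
2: Diamond Box Diamond p is F. ✓
3: Diamond Box Diamond p is T. ✗
4: Diamond Box Diamond p is F. ✓
5: Diamond Box Diamond p is T. ✗

{2, 4}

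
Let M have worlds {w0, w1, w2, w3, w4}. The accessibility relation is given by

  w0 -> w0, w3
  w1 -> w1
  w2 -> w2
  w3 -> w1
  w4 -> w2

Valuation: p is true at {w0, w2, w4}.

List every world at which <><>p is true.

{w0, w2, w4}

w0: successors {w0, w3}; <>p there: w0:T, w3:F. ✓
w1: successors {w1}; <>p there: w1:F. ✗
w2: successors {w2}; <>p there: w2:T. ✓
w3: successors {w1}; <>p there: w1:F. ✗
w4: successors {w2}; <>p there: w2:T. ✓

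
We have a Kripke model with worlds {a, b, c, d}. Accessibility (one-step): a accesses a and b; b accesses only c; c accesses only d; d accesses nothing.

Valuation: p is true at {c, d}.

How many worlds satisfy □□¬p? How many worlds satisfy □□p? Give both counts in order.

For □□¬p:
a: successors {a, b}; □¬p there: a:T, b:F. ✗
b: successors {c}; □¬p there: c:F. ✗
c: successors {d}; □¬p there: d:T. ✓
d: no successors, so □□¬p holds vacuously. ✓
— 2 worlds.
For □□p:
a: successors {a, b}; □p there: a:F, b:T. ✗
b: successors {c}; □p there: c:T. ✓
c: successors {d}; □p there: d:T. ✓
d: no successors, so □□p holds vacuously. ✓
— 3 worlds.

2 and 3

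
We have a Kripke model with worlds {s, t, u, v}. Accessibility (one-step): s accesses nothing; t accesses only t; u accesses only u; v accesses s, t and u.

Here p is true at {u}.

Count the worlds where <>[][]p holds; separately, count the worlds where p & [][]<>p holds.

2 and 1

For <>[][]p:
s: no successors, so <>[][]p fails. ✗
t: successors {t}; [][]p there: t:F. ✗
u: successors {u}; [][]p there: u:T. ✓
v: successors {s, t, u}; [][]p there: s:T, t:F, u:T. ✓
— 2 worlds.
For p & [][]<>p:
s: p is F, [][]<>p is T. ✗
t: p is F, [][]<>p is F. ✗
u: p is T, [][]<>p is T. ✓
v: p is F, [][]<>p is F. ✗
— 1 world.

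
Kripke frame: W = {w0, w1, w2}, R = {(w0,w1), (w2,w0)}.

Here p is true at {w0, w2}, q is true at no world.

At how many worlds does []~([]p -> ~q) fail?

w0: successors {w1}; ~([]p -> ~q) there: w1:F. ✗
w1: no successors, so []~([]p -> ~q) holds vacuously. ✓
w2: successors {w0}; ~([]p -> ~q) there: w0:F. ✗
Satisfying worlds: {w1}.
So []~([]p -> ~q) fails at the other 2 worlds.

2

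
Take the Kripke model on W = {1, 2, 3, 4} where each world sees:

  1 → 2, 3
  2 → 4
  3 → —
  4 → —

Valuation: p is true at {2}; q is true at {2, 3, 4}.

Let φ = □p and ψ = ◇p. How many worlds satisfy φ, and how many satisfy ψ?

2 and 1

For □p:
1: successors {2, 3}; p there: 2:T, 3:F. ✗
2: successors {4}; p there: 4:F. ✗
3: no successors, so □p holds vacuously. ✓
4: no successors, so □p holds vacuously. ✓
— 2 worlds.
For ◇p:
1: successors {2, 3}; p there: 2:T, 3:F. ✓
2: successors {4}; p there: 4:F. ✗
3: no successors, so ◇p fails. ✗
4: no successors, so ◇p fails. ✗
— 1 world.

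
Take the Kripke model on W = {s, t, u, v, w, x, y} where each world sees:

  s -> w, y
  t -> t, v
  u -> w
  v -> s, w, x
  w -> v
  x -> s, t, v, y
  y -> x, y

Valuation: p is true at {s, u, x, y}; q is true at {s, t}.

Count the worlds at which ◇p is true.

4

s: successors {w, y}; p there: w:F, y:T. ✓
t: successors {t, v}; p there: t:F, v:F. ✗
u: successors {w}; p there: w:F. ✗
v: successors {s, w, x}; p there: s:T, w:F, x:T. ✓
w: successors {v}; p there: v:F. ✗
x: successors {s, t, v, y}; p there: s:T, t:F, v:F, y:T. ✓
y: successors {x, y}; p there: x:T, y:T. ✓
Satisfying worlds: {s, v, x, y}.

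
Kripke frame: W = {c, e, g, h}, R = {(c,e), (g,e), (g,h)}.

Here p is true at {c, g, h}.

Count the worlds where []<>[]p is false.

2

c: successors {e}; <>[]p there: e:F. ✗
e: no successors, so []<>[]p holds vacuously. ✓
g: successors {e, h}; <>[]p there: e:F, h:F. ✗
h: no successors, so []<>[]p holds vacuously. ✓
Satisfying worlds: {e, h}.
So []<>[]p fails at the other 2 worlds.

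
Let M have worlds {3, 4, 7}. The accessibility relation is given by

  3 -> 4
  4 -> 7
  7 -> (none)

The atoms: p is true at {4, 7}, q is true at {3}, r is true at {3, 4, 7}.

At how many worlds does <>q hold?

0

3: successors {4}; q there: 4:F. ✗
4: successors {7}; q there: 7:F. ✗
7: no successors, so <>q fails. ✗
Satisfying worlds: ∅.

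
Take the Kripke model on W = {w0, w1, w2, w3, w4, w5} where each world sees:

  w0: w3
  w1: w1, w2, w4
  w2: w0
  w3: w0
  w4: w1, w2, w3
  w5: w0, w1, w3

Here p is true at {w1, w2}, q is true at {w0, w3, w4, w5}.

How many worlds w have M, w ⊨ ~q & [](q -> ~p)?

2

w0: ~q is F, [](q -> ~p) is T. ✗
w1: ~q is T, [](q -> ~p) is T. ✓
w2: ~q is T, [](q -> ~p) is T. ✓
w3: ~q is F, [](q -> ~p) is T. ✗
w4: ~q is F, [](q -> ~p) is T. ✗
w5: ~q is F, [](q -> ~p) is T. ✗
Satisfying worlds: {w1, w2}.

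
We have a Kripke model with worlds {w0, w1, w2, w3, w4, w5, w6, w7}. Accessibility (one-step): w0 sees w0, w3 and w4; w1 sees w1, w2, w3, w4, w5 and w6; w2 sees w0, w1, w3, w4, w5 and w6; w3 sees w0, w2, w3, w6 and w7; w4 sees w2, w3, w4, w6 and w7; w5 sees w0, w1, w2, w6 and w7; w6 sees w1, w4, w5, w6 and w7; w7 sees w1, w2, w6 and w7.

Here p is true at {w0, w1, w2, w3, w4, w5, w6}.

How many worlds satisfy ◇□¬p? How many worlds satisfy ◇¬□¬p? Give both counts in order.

For ◇□¬p:
w0: successors {w0, w3, w4}; □¬p there: w0:F, w3:F, w4:F. ✗
w1: successors {w1, w2, w3, w4, w5, w6}; □¬p there: w1:F, w2:F, w3:F, w4:F, w5:F, w6:F. ✗
w2: successors {w0, w1, w3, w4, w5, w6}; □¬p there: w0:F, w1:F, w3:F, w4:F, w5:F, w6:F. ✗
w3: successors {w0, w2, w3, w6, w7}; □¬p there: w0:F, w2:F, w3:F, w6:F, w7:F. ✗
w4: successors {w2, w3, w4, w6, w7}; □¬p there: w2:F, w3:F, w4:F, w6:F, w7:F. ✗
w5: successors {w0, w1, w2, w6, w7}; □¬p there: w0:F, w1:F, w2:F, w6:F, w7:F. ✗
w6: successors {w1, w4, w5, w6, w7}; □¬p there: w1:F, w4:F, w5:F, w6:F, w7:F. ✗
w7: successors {w1, w2, w6, w7}; □¬p there: w1:F, w2:F, w6:F, w7:F. ✗
— 0 worlds.
For ◇¬□¬p:
w0: successors {w0, w3, w4}; ¬□¬p there: w0:T, w3:T, w4:T. ✓
w1: successors {w1, w2, w3, w4, w5, w6}; ¬□¬p there: w1:T, w2:T, w3:T, w4:T, w5:T, w6:T. ✓
w2: successors {w0, w1, w3, w4, w5, w6}; ¬□¬p there: w0:T, w1:T, w3:T, w4:T, w5:T, w6:T. ✓
w3: successors {w0, w2, w3, w6, w7}; ¬□¬p there: w0:T, w2:T, w3:T, w6:T, w7:T. ✓
w4: successors {w2, w3, w4, w6, w7}; ¬□¬p there: w2:T, w3:T, w4:T, w6:T, w7:T. ✓
w5: successors {w0, w1, w2, w6, w7}; ¬□¬p there: w0:T, w1:T, w2:T, w6:T, w7:T. ✓
w6: successors {w1, w4, w5, w6, w7}; ¬□¬p there: w1:T, w4:T, w5:T, w6:T, w7:T. ✓
w7: successors {w1, w2, w6, w7}; ¬□¬p there: w1:T, w2:T, w6:T, w7:T. ✓
— 8 worlds.

0 and 8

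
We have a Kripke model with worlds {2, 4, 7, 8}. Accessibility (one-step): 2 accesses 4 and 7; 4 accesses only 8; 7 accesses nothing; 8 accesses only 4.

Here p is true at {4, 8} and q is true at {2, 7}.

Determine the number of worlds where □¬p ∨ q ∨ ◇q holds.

2: □¬p ∨ q is T, ◇q is T. ✓
4: □¬p ∨ q is F, ◇q is F. ✗
7: □¬p ∨ q is T, ◇q is F. ✓
8: □¬p ∨ q is F, ◇q is F. ✗
Satisfying worlds: {2, 7}.

2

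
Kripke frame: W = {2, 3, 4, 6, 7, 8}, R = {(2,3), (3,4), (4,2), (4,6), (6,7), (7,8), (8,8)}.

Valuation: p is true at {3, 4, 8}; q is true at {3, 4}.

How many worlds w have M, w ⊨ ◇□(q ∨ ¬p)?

2: successors {3}; □(q ∨ ¬p) there: 3:T. ✓
3: successors {4}; □(q ∨ ¬p) there: 4:T. ✓
4: successors {2, 6}; □(q ∨ ¬p) there: 2:T, 6:T. ✓
6: successors {7}; □(q ∨ ¬p) there: 7:F. ✗
7: successors {8}; □(q ∨ ¬p) there: 8:F. ✗
8: successors {8}; □(q ∨ ¬p) there: 8:F. ✗
Satisfying worlds: {2, 3, 4}.

3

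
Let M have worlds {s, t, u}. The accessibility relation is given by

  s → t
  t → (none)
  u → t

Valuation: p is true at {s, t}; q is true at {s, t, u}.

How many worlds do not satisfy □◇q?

s: successors {t}; ◇q there: t:F. ✗
t: no successors, so □◇q holds vacuously. ✓
u: successors {t}; ◇q there: t:F. ✗
Satisfying worlds: {t}.
So □◇q fails at the other 2 worlds.

2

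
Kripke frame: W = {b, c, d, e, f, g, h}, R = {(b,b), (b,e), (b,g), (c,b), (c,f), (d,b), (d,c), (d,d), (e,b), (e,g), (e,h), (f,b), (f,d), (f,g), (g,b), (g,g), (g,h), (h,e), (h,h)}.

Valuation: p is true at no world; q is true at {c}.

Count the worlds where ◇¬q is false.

0

b: successors {b, e, g}; ¬q there: b:T, e:T, g:T. ✓
c: successors {b, f}; ¬q there: b:T, f:T. ✓
d: successors {b, c, d}; ¬q there: b:T, c:F, d:T. ✓
e: successors {b, g, h}; ¬q there: b:T, g:T, h:T. ✓
f: successors {b, d, g}; ¬q there: b:T, d:T, g:T. ✓
g: successors {b, g, h}; ¬q there: b:T, g:T, h:T. ✓
h: successors {e, h}; ¬q there: e:T, h:T. ✓
Satisfying worlds: {b, c, d, e, f, g, h}.
So ◇¬q fails at the other 0 worlds.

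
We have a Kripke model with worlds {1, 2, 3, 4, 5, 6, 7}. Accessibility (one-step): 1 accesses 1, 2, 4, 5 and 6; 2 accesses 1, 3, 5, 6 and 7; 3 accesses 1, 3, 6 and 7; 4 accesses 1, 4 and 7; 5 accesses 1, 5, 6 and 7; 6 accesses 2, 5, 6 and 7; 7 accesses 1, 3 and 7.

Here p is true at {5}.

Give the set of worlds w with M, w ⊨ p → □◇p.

1: p is F, □◇p is F. ✓
2: p is F, □◇p is F. ✓
3: p is F, □◇p is F. ✓
4: p is F, □◇p is F. ✓
5: p is T, □◇p is F. ✗
6: p is F, □◇p is F. ✓
7: p is F, □◇p is F. ✓

{1, 2, 3, 4, 6, 7}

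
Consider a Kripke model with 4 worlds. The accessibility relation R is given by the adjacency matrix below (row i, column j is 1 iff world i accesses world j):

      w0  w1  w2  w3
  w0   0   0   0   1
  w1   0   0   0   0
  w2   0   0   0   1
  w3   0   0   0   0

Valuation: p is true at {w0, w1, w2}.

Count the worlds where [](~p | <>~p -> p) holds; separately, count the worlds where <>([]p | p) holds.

2 and 2

For [](~p | <>~p -> p):
w0: successors {w3}; ~p | <>~p -> p there: w3:F. ✗
w1: no successors, so [](~p | <>~p -> p) holds vacuously. ✓
w2: successors {w3}; ~p | <>~p -> p there: w3:F. ✗
w3: no successors, so [](~p | <>~p -> p) holds vacuously. ✓
— 2 worlds.
For <>([]p | p):
w0: successors {w3}; []p | p there: w3:T. ✓
w1: no successors, so <>([]p | p) fails. ✗
w2: successors {w3}; []p | p there: w3:T. ✓
w3: no successors, so <>([]p | p) fails. ✗
— 2 worlds.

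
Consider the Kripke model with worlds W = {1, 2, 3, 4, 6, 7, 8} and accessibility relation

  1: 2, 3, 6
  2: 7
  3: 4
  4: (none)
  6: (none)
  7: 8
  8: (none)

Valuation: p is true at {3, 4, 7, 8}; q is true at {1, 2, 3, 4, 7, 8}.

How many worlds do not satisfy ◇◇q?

1: successors {2, 3, 6}; ◇q there: 2:T, 3:T, 6:F. ✓
2: successors {7}; ◇q there: 7:T. ✓
3: successors {4}; ◇q there: 4:F. ✗
4: no successors, so ◇◇q fails. ✗
6: no successors, so ◇◇q fails. ✗
7: successors {8}; ◇q there: 8:F. ✗
8: no successors, so ◇◇q fails. ✗
Satisfying worlds: {1, 2}.
So ◇◇q fails at the other 5 worlds.

5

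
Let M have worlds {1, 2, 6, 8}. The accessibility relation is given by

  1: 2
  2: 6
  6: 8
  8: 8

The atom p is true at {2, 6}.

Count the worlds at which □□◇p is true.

1: successors {2}; □◇p there: 2:F. ✗
2: successors {6}; □◇p there: 6:F. ✗
6: successors {8}; □◇p there: 8:F. ✗
8: successors {8}; □◇p there: 8:F. ✗
Satisfying worlds: ∅.

0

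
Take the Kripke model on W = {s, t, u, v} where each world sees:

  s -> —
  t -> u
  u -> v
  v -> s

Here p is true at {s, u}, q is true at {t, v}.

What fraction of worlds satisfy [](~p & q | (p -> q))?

1/2

s: no successors, so [](~p & q | (p -> q)) holds vacuously. ✓
t: successors {u}; ~p & q | (p -> q) there: u:F. ✗
u: successors {v}; ~p & q | (p -> q) there: v:T. ✓
v: successors {s}; ~p & q | (p -> q) there: s:F. ✗
That's 2 of 4 worlds, so 2/4 = 1/2.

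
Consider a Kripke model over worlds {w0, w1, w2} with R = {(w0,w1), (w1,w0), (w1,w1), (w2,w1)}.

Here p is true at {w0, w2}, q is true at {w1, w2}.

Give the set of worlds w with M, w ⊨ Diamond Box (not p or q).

{w1}

w0: successors {w1}; Box (not p or q) there: w1:F. ✗
w1: successors {w0, w1}; Box (not p or q) there: w0:T, w1:F. ✓
w2: successors {w1}; Box (not p or q) there: w1:F. ✗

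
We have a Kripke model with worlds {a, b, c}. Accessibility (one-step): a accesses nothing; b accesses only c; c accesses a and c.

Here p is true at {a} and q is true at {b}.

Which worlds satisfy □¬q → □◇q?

{a}

a: □¬q is T, □◇q is T. ✓
b: □¬q is T, □◇q is F. ✗
c: □¬q is T, □◇q is F. ✗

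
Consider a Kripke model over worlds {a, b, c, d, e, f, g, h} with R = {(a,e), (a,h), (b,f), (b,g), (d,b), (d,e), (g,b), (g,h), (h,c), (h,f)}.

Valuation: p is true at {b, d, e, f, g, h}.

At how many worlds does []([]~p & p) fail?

5

a: successors {e, h}; []~p & p there: e:T, h:F. ✗
b: successors {f, g}; []~p & p there: f:T, g:F. ✗
c: no successors, so []([]~p & p) holds vacuously. ✓
d: successors {b, e}; []~p & p there: b:F, e:T. ✗
e: no successors, so []([]~p & p) holds vacuously. ✓
f: no successors, so []([]~p & p) holds vacuously. ✓
g: successors {b, h}; []~p & p there: b:F, h:F. ✗
h: successors {c, f}; []~p & p there: c:F, f:T. ✗
Satisfying worlds: {c, e, f}.
So []([]~p & p) fails at the other 5 worlds.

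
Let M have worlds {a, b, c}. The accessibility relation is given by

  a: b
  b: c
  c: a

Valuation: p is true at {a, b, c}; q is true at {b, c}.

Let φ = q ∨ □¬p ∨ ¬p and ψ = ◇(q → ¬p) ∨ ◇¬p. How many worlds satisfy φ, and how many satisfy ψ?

2 and 1

For q ∨ □¬p ∨ ¬p:
a: q is F, □¬p ∨ ¬p is F. ✗
b: q is T, □¬p ∨ ¬p is F. ✓
c: q is T, □¬p ∨ ¬p is F. ✓
— 2 worlds.
For ◇(q → ¬p) ∨ ◇¬p:
a: ◇(q → ¬p) is F, ◇¬p is F. ✗
b: ◇(q → ¬p) is F, ◇¬p is F. ✗
c: ◇(q → ¬p) is T, ◇¬p is F. ✓
— 1 world.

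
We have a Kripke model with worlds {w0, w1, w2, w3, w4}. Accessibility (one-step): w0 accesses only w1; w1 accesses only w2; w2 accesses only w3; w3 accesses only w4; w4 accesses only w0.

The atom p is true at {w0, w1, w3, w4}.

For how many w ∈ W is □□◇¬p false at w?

w0: successors {w1}; □◇¬p there: w1:F. ✗
w1: successors {w2}; □◇¬p there: w2:F. ✗
w2: successors {w3}; □◇¬p there: w3:F. ✗
w3: successors {w4}; □◇¬p there: w4:F. ✗
w4: successors {w0}; □◇¬p there: w0:T. ✓
Satisfying worlds: {w4}.
So □□◇¬p fails at the other 4 worlds.

4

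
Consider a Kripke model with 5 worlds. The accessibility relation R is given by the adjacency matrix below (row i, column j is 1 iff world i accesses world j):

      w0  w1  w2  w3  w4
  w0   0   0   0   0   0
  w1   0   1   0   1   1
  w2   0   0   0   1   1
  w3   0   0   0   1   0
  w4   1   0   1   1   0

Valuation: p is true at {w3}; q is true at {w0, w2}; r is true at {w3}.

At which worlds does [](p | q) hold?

{w0, w3, w4}

w0: no successors, so [](p | q) holds vacuously. ✓
w1: successors {w1, w3, w4}; p | q there: w1:F, w3:T, w4:F. ✗
w2: successors {w3, w4}; p | q there: w3:T, w4:F. ✗
w3: successors {w3}; p | q there: w3:T. ✓
w4: successors {w0, w2, w3}; p | q there: w0:T, w2:T, w3:T. ✓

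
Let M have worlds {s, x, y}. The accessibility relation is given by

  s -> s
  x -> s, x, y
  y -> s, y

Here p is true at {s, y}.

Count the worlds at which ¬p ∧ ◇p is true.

1

s: ¬p is F, ◇p is T. ✗
x: ¬p is T, ◇p is T. ✓
y: ¬p is F, ◇p is T. ✗
Satisfying worlds: {x}.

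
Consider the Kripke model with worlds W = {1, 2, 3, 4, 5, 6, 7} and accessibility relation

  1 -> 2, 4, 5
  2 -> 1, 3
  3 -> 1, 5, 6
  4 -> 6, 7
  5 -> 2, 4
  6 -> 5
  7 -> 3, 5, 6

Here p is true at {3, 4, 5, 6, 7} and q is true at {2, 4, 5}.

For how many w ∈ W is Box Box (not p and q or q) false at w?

1: successors {2, 4, 5}; Box (not p and q or q) there: 2:F, 4:F, 5:T. ✗
2: successors {1, 3}; Box (not p and q or q) there: 1:T, 3:F. ✗
3: successors {1, 5, 6}; Box (not p and q or q) there: 1:T, 5:T, 6:T. ✓
4: successors {6, 7}; Box (not p and q or q) there: 6:T, 7:F. ✗
5: successors {2, 4}; Box (not p and q or q) there: 2:F, 4:F. ✗
6: successors {5}; Box (not p and q or q) there: 5:T. ✓
7: successors {3, 5, 6}; Box (not p and q or q) there: 3:F, 5:T, 6:T. ✗
Satisfying worlds: {3, 6}.
So Box Box (not p and q or q) fails at the other 5 worlds.

5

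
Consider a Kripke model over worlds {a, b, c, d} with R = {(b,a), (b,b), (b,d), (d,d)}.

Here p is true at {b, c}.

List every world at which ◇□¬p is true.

{b, d}

a: no successors, so ◇□¬p fails. ✗
b: successors {a, b, d}; □¬p there: a:T, b:F, d:T. ✓
c: no successors, so ◇□¬p fails. ✗
d: successors {d}; □¬p there: d:T. ✓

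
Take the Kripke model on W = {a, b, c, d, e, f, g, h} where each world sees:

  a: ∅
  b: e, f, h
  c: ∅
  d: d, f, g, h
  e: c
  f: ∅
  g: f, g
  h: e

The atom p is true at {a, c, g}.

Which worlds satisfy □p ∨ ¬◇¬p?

{a, c, e, f}

a: □p is T, ¬◇¬p is T. ✓
b: □p is F, ¬◇¬p is F. ✗
c: □p is T, ¬◇¬p is T. ✓
d: □p is F, ¬◇¬p is F. ✗
e: □p is T, ¬◇¬p is T. ✓
f: □p is T, ¬◇¬p is T. ✓
g: □p is F, ¬◇¬p is F. ✗
h: □p is F, ¬◇¬p is F. ✗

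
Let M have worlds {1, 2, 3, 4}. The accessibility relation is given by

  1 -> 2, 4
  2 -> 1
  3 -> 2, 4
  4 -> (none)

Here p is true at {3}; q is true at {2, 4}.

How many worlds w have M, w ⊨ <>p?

1: successors {2, 4}; p there: 2:F, 4:F. ✗
2: successors {1}; p there: 1:F. ✗
3: successors {2, 4}; p there: 2:F, 4:F. ✗
4: no successors, so <>p fails. ✗
Satisfying worlds: ∅.

0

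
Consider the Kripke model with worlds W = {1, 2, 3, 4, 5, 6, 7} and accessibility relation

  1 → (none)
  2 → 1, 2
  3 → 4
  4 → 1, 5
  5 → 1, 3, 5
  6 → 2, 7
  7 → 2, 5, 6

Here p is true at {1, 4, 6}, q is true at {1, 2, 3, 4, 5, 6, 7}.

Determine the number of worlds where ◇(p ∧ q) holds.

1: no successors, so ◇(p ∧ q) fails. ✗
2: successors {1, 2}; p ∧ q there: 1:T, 2:F. ✓
3: successors {4}; p ∧ q there: 4:T. ✓
4: successors {1, 5}; p ∧ q there: 1:T, 5:F. ✓
5: successors {1, 3, 5}; p ∧ q there: 1:T, 3:F, 5:F. ✓
6: successors {2, 7}; p ∧ q there: 2:F, 7:F. ✗
7: successors {2, 5, 6}; p ∧ q there: 2:F, 5:F, 6:T. ✓
Satisfying worlds: {2, 3, 4, 5, 7}.

5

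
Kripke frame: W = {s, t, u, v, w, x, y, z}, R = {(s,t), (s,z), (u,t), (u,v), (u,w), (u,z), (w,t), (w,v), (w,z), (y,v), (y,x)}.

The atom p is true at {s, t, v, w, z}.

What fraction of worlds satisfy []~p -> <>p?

s: []~p is F, <>p is T. ✓
t: []~p is T, <>p is F. ✗
u: []~p is F, <>p is T. ✓
v: []~p is T, <>p is F. ✗
w: []~p is F, <>p is T. ✓
x: []~p is T, <>p is F. ✗
y: []~p is F, <>p is T. ✓
z: []~p is T, <>p is F. ✗
That's 4 of 8 worlds, so 4/8 = 1/2.

1/2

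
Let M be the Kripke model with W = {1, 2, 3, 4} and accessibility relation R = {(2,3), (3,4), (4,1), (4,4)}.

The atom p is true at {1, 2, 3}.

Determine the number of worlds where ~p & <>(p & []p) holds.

1

1: ~p is F, <>(p & []p) is F. ✗
2: ~p is F, <>(p & []p) is F. ✗
3: ~p is F, <>(p & []p) is F. ✗
4: ~p is T, <>(p & []p) is T. ✓
Satisfying worlds: {4}.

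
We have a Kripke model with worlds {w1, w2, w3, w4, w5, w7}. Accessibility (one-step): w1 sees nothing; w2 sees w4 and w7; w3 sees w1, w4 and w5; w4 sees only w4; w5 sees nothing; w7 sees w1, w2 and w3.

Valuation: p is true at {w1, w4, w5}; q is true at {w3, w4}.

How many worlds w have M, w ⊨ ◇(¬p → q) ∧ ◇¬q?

w1: ◇(¬p → q) is F, ◇¬q is F. ✗
w2: ◇(¬p → q) is T, ◇¬q is T. ✓
w3: ◇(¬p → q) is T, ◇¬q is T. ✓
w4: ◇(¬p → q) is T, ◇¬q is F. ✗
w5: ◇(¬p → q) is F, ◇¬q is F. ✗
w7: ◇(¬p → q) is T, ◇¬q is T. ✓
Satisfying worlds: {w2, w3, w7}.

3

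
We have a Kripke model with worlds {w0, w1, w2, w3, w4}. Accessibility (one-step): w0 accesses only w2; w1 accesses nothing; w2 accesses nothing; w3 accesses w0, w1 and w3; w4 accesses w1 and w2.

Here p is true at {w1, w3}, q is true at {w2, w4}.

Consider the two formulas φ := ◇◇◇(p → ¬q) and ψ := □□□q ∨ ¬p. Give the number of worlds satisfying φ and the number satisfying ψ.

For ◇◇◇(p → ¬q):
w0: successors {w2}; ◇◇(p → ¬q) there: w2:F. ✗
w1: no successors, so ◇◇◇(p → ¬q) fails. ✗
w2: no successors, so ◇◇◇(p → ¬q) fails. ✗
w3: successors {w0, w1, w3}; ◇◇(p → ¬q) there: w0:F, w1:F, w3:T. ✓
w4: successors {w1, w2}; ◇◇(p → ¬q) there: w1:F, w2:F. ✗
— 1 world.
For □□□q ∨ ¬p:
w0: □□□q is T, ¬p is T. ✓
w1: □□□q is T, ¬p is F. ✓
w2: □□□q is T, ¬p is T. ✓
w3: □□□q is F, ¬p is F. ✗
w4: □□□q is T, ¬p is T. ✓
— 4 worlds.

1 and 4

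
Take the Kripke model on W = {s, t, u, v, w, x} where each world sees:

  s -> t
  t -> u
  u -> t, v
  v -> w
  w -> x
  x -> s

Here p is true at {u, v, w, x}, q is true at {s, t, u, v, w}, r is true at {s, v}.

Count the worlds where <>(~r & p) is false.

3

s: successors {t}; ~r & p there: t:F. ✗
t: successors {u}; ~r & p there: u:T. ✓
u: successors {t, v}; ~r & p there: t:F, v:F. ✗
v: successors {w}; ~r & p there: w:T. ✓
w: successors {x}; ~r & p there: x:T. ✓
x: successors {s}; ~r & p there: s:F. ✗
Satisfying worlds: {t, v, w}.
So <>(~r & p) fails at the other 3 worlds.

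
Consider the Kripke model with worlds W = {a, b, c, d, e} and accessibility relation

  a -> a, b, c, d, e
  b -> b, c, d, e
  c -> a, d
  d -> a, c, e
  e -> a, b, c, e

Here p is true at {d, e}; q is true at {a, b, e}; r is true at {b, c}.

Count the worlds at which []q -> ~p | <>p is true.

a: []q is F, ~p | <>p is T. ✓
b: []q is F, ~p | <>p is T. ✓
c: []q is F, ~p | <>p is T. ✓
d: []q is F, ~p | <>p is T. ✓
e: []q is F, ~p | <>p is T. ✓
Satisfying worlds: {a, b, c, d, e}.

5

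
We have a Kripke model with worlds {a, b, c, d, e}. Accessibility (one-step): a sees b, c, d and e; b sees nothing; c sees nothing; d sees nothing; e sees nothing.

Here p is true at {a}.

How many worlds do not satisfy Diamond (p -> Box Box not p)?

4

a: successors {b, c, d, e}; p -> Box Box not p there: b:T, c:T, d:T, e:T. ✓
b: no successors, so Diamond (p -> Box Box not p) fails. ✗
c: no successors, so Diamond (p -> Box Box not p) fails. ✗
d: no successors, so Diamond (p -> Box Box not p) fails. ✗
e: no successors, so Diamond (p -> Box Box not p) fails. ✗
Satisfying worlds: {a}.
So Diamond (p -> Box Box not p) fails at the other 4 worlds.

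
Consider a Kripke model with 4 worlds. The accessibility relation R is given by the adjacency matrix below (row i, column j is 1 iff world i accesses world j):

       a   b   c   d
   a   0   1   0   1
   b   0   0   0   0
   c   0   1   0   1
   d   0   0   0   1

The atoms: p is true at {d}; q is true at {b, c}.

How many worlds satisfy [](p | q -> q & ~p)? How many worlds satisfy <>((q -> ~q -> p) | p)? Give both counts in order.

1 and 3

For [](p | q -> q & ~p):
a: successors {b, d}; p | q -> q & ~p there: b:T, d:F. ✗
b: no successors, so [](p | q -> q & ~p) holds vacuously. ✓
c: successors {b, d}; p | q -> q & ~p there: b:T, d:F. ✗
d: successors {d}; p | q -> q & ~p there: d:F. ✗
— 1 world.
For <>((q -> ~q -> p) | p):
a: successors {b, d}; (q -> ~q -> p) | p there: b:T, d:T. ✓
b: no successors, so <>((q -> ~q -> p) | p) fails. ✗
c: successors {b, d}; (q -> ~q -> p) | p there: b:T, d:T. ✓
d: successors {d}; (q -> ~q -> p) | p there: d:T. ✓
— 3 worlds.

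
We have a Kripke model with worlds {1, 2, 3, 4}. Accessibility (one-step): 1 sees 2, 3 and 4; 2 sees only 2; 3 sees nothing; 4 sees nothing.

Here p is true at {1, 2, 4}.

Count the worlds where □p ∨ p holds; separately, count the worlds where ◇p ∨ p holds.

For □p ∨ p:
1: □p is F, p is T. ✓
2: □p is T, p is T. ✓
3: □p is T, p is F. ✓
4: □p is T, p is T. ✓
— 4 worlds.
For ◇p ∨ p:
1: ◇p is T, p is T. ✓
2: ◇p is T, p is T. ✓
3: ◇p is F, p is F. ✗
4: ◇p is F, p is T. ✓
— 3 worlds.

4 and 3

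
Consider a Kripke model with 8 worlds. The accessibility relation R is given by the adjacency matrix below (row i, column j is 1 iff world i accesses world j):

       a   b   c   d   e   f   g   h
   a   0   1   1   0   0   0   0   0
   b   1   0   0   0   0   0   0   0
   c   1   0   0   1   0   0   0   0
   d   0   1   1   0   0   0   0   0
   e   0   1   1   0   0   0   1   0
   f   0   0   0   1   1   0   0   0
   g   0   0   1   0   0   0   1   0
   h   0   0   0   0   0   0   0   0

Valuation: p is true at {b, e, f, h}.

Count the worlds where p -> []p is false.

3

a: p is F, []p is F. ✓
b: p is T, []p is F. ✗
c: p is F, []p is F. ✓
d: p is F, []p is F. ✓
e: p is T, []p is F. ✗
f: p is T, []p is F. ✗
g: p is F, []p is F. ✓
h: p is T, []p is T. ✓
Satisfying worlds: {a, c, d, g, h}.
So p -> []p fails at the other 3 worlds.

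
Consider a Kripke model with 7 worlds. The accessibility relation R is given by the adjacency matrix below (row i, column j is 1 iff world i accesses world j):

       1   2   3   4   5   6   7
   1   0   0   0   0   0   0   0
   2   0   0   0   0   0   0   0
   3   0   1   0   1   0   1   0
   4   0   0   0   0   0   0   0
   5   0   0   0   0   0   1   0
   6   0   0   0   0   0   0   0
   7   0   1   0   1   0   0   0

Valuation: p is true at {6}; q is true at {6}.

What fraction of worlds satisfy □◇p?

4/7

1: no successors, so □◇p holds vacuously. ✓
2: no successors, so □◇p holds vacuously. ✓
3: successors {2, 4, 6}; ◇p there: 2:F, 4:F, 6:F. ✗
4: no successors, so □◇p holds vacuously. ✓
5: successors {6}; ◇p there: 6:F. ✗
6: no successors, so □◇p holds vacuously. ✓
7: successors {2, 4}; ◇p there: 2:F, 4:F. ✗
That's 4 of 7 worlds, so 4/7.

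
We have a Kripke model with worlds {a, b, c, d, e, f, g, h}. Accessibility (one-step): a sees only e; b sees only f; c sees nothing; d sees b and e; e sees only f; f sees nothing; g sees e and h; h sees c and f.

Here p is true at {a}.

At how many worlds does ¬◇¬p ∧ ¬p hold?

a: ¬◇¬p is F, ¬p is F. ✗
b: ¬◇¬p is F, ¬p is T. ✗
c: ¬◇¬p is T, ¬p is T. ✓
d: ¬◇¬p is F, ¬p is T. ✗
e: ¬◇¬p is F, ¬p is T. ✗
f: ¬◇¬p is T, ¬p is T. ✓
g: ¬◇¬p is F, ¬p is T. ✗
h: ¬◇¬p is F, ¬p is T. ✗
Satisfying worlds: {c, f}.

2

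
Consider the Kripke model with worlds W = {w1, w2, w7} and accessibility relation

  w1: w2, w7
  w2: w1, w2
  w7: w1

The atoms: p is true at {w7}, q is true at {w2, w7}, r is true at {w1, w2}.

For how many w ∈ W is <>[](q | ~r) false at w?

1

w1: successors {w2, w7}; [](q | ~r) there: w2:F, w7:F. ✗
w2: successors {w1, w2}; [](q | ~r) there: w1:T, w2:F. ✓
w7: successors {w1}; [](q | ~r) there: w1:T. ✓
Satisfying worlds: {w2, w7}.
So <>[](q | ~r) fails at the other 1 world.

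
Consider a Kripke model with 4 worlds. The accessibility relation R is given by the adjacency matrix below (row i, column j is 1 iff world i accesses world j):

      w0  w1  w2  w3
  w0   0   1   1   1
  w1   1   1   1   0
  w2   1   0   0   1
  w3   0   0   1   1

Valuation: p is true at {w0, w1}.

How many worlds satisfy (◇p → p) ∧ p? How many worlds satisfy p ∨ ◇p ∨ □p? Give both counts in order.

2 and 3

For (◇p → p) ∧ p:
w0: ◇p → p is T, p is T. ✓
w1: ◇p → p is T, p is T. ✓
w2: ◇p → p is F, p is F. ✗
w3: ◇p → p is T, p is F. ✗
— 2 worlds.
For p ∨ ◇p ∨ □p:
w0: p is T, ◇p ∨ □p is T. ✓
w1: p is T, ◇p ∨ □p is T. ✓
w2: p is F, ◇p ∨ □p is T. ✓
w3: p is F, ◇p ∨ □p is F. ✗
— 3 worlds.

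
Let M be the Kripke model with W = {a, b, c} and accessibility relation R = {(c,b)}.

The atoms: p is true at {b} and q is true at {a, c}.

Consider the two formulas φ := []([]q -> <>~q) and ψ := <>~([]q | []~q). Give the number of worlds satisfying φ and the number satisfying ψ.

For []([]q -> <>~q):
a: no successors, so []([]q -> <>~q) holds vacuously. ✓
b: no successors, so []([]q -> <>~q) holds vacuously. ✓
c: successors {b}; []q -> <>~q there: b:F. ✗
— 2 worlds.
For <>~([]q | []~q):
a: no successors, so <>~([]q | []~q) fails. ✗
b: no successors, so <>~([]q | []~q) fails. ✗
c: successors {b}; ~([]q | []~q) there: b:F. ✗
— 0 worlds.

2 and 0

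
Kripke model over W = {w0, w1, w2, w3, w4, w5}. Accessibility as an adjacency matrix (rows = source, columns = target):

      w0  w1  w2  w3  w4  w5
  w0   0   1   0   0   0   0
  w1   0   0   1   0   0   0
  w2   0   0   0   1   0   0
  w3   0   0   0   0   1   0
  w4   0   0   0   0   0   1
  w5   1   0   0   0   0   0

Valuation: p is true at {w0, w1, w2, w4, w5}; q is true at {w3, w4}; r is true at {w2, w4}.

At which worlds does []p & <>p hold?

w0: []p is T, <>p is T. ✓
w1: []p is T, <>p is T. ✓
w2: []p is F, <>p is F. ✗
w3: []p is T, <>p is T. ✓
w4: []p is T, <>p is T. ✓
w5: []p is T, <>p is T. ✓

{w0, w1, w3, w4, w5}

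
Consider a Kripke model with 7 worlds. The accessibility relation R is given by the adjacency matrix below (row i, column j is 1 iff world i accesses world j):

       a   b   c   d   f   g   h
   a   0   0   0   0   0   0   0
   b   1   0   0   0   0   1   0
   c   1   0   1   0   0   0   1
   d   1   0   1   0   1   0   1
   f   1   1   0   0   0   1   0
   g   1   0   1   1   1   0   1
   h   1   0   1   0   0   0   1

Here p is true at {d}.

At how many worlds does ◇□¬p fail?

a: no successors, so ◇□¬p fails. ✗
b: successors {a, g}; □¬p there: a:T, g:F. ✓
c: successors {a, c, h}; □¬p there: a:T, c:T, h:T. ✓
d: successors {a, c, f, h}; □¬p there: a:T, c:T, f:T, h:T. ✓
f: successors {a, b, g}; □¬p there: a:T, b:T, g:F. ✓
g: successors {a, c, d, f, h}; □¬p there: a:T, c:T, d:T, f:T, h:T. ✓
h: successors {a, c, h}; □¬p there: a:T, c:T, h:T. ✓
Satisfying worlds: {b, c, d, f, g, h}.
So ◇□¬p fails at the other 1 world.

1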